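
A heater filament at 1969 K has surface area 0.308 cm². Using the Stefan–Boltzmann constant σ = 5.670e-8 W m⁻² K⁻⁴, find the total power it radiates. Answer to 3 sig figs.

Area A = 0.308 cm² = 3.08×10⁻⁵ m².
P = σAT⁴ = 5.670×10⁻⁸ × 3.08×10⁻⁵ × (1969)⁴ = 26.2 W.

P ≈ 26.2 W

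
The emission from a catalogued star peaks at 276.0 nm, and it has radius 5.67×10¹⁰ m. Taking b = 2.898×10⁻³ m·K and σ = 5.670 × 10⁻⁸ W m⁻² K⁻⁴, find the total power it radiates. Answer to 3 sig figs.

Wien's law: T = b/λ_max = 2.898×10⁻³/2.760×10⁻⁷ = 10500.0 K.
Surface area A = 4πR² = 4π(5.67×10¹⁰ m)² = 4.03995×10²² m².
Then P = σAT⁴ = 5.670×10⁻⁸×4.03995×10²²×(10500.0)⁴ = 2.78×10³¹ W.

P ≈ 2.78×10³¹ W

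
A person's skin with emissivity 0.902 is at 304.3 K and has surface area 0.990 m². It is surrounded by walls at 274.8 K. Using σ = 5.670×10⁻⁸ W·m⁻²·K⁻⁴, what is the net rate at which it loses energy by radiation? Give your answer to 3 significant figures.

Net loss ≈ 145 W

Area A = 0.990 m².
Net radiated power P_net = εσA(T⁴ − T₀⁴) = 0.902×5.670×10⁻⁸×0.990×(304.3⁴ − 274.8⁴).
T⁴ − T₀⁴ = 8.57448×10⁹ − 5.70252×10⁹ = 2.87196×10⁹ K⁴, so P_net = 145 W.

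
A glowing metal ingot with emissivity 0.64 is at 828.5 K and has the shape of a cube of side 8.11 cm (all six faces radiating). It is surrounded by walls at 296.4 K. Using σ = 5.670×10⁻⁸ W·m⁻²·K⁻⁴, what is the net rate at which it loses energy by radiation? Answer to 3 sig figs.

Area A = 6s² = 6×(0.0811 m)² = 0.0394633 m².
Net radiated power P_net = εσA(T⁴ − T₀⁴) = 0.64×5.670×10⁻⁸×0.0394633×(828.5⁴ − 296.4⁴).
T⁴ − T₀⁴ = 4.71162×10¹¹ − 7.71814×10⁹ = 4.63444×10¹¹ K⁴, so P_net = 664 W.

Net loss ≈ 664 W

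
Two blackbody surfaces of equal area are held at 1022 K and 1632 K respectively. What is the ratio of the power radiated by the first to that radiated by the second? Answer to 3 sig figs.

P₁/P₂ ≈ 0.154

With equal areas, P₁/P₂ = (T₁/T₂)⁴ = (1022/1632)⁴ = 0.154.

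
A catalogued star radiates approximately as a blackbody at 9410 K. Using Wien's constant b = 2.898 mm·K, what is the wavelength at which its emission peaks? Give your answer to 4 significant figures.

Wien's displacement law: λ_max = b/T = (2.898×10⁻³ m·K)/(9410 K) = 3.0797×10⁻⁷ m.
That is 308.0 nm, in the ultraviolet range.

λ_max ≈ 308.0 nm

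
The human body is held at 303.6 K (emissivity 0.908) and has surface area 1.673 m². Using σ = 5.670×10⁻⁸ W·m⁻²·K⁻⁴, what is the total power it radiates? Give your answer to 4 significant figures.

P ≈ 731.8 W

Area A = 1.673 m².
P = εσAT⁴ = 0.908 × 5.670×10⁻⁸ × 1.673 × (303.6)⁴ = 731.8 W.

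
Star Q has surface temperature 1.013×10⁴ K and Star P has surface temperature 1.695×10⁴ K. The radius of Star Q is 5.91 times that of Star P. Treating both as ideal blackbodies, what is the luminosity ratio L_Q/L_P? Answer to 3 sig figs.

L ∝ R²T⁴, so L_Q/L_P = (R_Q/R_P)²(T_Q/T_P)⁴ = (5.91)² × (1.013×10⁴/1.695×10⁴)⁴ = 34.9281 × 0.127573 = 4.46.

L_Q/L_P ≈ 4.46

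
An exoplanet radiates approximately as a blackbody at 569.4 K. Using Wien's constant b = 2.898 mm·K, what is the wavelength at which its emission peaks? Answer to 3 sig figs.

λ_max ≈ 5.09 μm

Wien's displacement law: λ_max = b/T = (2.898×10⁻³ m·K)/(569.4 K) = 5.090×10⁻⁶ m.
That is 5.09 μm, in the infrared range.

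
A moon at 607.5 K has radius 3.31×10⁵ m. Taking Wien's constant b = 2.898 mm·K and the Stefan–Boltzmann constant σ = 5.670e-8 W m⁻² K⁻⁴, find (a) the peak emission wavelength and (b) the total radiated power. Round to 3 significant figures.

(a) λ_max = b/T = 2.898×10⁻³/607.5 = 4.770×10⁻⁶ m = 4.77 μm.
Surface area A = 4πR² = 4π(3.31×10⁵ m)² = 1.37678×10¹² m².
(b) P = σAT⁴ = 5.670×10⁻⁸×1.37678×10¹²×(607.5)⁴ = 1.06×10¹⁶ W.

λ_max ≈ 4.77 μm; P ≈ 1.06×10¹⁶ W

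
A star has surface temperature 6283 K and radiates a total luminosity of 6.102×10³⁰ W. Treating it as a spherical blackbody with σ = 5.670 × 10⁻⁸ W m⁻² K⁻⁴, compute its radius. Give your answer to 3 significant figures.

L = 4πR²σT⁴ ⇒ R = √(L/(4πσT⁴)).
σT⁴ = 8.83591×10⁷ W/m², so R = √(6.102×10³⁰/(4π×8.83591×10⁷)) = 7.41×10¹⁰ m.

R ≈ 7.41×10¹⁰ m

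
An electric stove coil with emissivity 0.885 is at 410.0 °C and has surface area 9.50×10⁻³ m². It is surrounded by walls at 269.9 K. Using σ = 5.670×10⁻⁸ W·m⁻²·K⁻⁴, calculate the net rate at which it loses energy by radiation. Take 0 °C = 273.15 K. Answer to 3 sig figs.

T = 410.0 °C + 273.15 = 683.15 K.
Area A = 9.50×10⁻³ m².
Net radiated power P_net = εσA(T⁴ − T₀⁴) = 0.885×5.670×10⁻⁸×9.50×10⁻³×(683.15⁴ − 269.9⁴).
T⁴ − T₀⁴ = 2.17803×10¹¹ − 5.30654×10⁹ = 2.12496×10¹¹ K⁴, so P_net = 101 W.

Net loss ≈ 101 W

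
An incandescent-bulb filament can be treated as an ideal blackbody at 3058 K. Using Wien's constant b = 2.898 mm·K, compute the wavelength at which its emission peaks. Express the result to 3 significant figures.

Wien's displacement law: λ_max = b/T = (2.898×10⁻³ m·K)/(3058 K) = 9.477×10⁻⁷ m.
That is 948 nm, in the infrared range.

λ_max ≈ 948 nm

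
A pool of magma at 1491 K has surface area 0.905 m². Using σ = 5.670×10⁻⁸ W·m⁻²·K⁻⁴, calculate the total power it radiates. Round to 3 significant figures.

Area A = 0.905 m².
P = σAT⁴ = 5.670×10⁻⁸ × 0.905 × (1491)⁴ = 2.54×10⁵ W.

P ≈ 2.54×10⁵ W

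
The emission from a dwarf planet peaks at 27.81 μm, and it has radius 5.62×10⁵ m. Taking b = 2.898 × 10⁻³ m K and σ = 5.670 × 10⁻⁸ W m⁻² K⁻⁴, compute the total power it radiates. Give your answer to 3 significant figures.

P ≈ 2.65×10¹³ W

Wien's law: T = b/λ_max = 2.898×10⁻³/2.781×10⁻⁵ = 104.207 K.
Surface area A = 4πR² = 4π(5.62×10⁵ m)² = 3.96901×10¹² m².
Then P = σAT⁴ = 5.670×10⁻⁸×3.96901×10¹²×(104.207)⁴ = 2.65×10¹³ W.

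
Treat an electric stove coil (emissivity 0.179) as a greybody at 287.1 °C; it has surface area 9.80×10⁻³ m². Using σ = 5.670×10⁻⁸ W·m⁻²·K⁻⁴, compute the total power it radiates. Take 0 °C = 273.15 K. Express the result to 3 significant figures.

T = 287.1 °C + 273.15 = 560.25 K.
Area A = 9.80×10⁻³ m².
P = εσAT⁴ = 0.179 × 5.670×10⁻⁸ × 9.80×10⁻³ × (560.25)⁴ = 9.80 W.

P ≈ 9.80 W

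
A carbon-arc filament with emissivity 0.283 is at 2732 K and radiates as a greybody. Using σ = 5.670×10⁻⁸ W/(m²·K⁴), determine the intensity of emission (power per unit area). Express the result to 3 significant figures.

Stefan–Boltzmann: I = εσT⁴ = 0.283 × 5.670×10⁻⁸ × (2732)⁴ = 8.94×10⁵ W/m².

I ≈ 8.94×10⁵ W/m²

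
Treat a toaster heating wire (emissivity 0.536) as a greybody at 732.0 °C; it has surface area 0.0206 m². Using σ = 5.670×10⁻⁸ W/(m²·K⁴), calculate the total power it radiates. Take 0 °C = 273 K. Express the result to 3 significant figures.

P ≈ 639 W

T = 732.0 °C + 273 = 1005.0 K.
Area A = 0.0206 m².
P = εσAT⁴ = 0.536 × 5.670×10⁻⁸ × 0.0206 × (1005.0)⁴ = 639 W.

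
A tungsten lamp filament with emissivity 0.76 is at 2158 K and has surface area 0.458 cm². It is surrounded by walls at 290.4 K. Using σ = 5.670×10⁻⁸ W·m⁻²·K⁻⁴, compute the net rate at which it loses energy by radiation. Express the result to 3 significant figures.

Net loss ≈ 42.8 W

Area A = 0.458 cm² = 4.58×10⁻⁵ m².
Net radiated power P_net = εσA(T⁴ − T₀⁴) = 0.76×5.670×10⁻⁸×4.58×10⁻⁵×(2158⁴ − 290.4⁴).
T⁴ − T₀⁴ = 2.16873×10¹³ − 7.11191×10⁹ = 2.16802×10¹³ K⁴, so P_net = 42.8 W.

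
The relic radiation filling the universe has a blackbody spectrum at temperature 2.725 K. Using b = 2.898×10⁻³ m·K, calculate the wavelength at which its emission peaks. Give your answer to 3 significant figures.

λ_max ≈ 1.06×10⁻³ m

Wien's displacement law: λ_max = b/T = (2.898×10⁻³ m·K)/(2.725 K) = 1.063×10⁻³ m.
That is 1.06×10⁻³ m, in the microwave range.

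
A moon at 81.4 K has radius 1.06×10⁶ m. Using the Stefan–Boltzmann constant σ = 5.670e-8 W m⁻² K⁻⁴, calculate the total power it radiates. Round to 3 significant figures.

Surface area A = 4πR² = 4π(1.06×10⁶ m)² = 1.41196×10¹³ m².
P = σAT⁴ = 5.670×10⁻⁸ × 1.41196×10¹³ × (81.4)⁴ = 3.51×10¹³ W.

P ≈ 3.51×10¹³ W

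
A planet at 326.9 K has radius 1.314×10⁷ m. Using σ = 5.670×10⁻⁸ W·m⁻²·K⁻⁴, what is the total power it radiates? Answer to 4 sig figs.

P ≈ 1.405×10¹⁸ W

Surface area A = 4πR² = 4π(1.314×10⁷ m)² = 2.16970×10¹⁵ m².
P = σAT⁴ = 5.670×10⁻⁸ × 2.16970×10¹⁵ × (326.9)⁴ = 1.405×10¹⁸ W.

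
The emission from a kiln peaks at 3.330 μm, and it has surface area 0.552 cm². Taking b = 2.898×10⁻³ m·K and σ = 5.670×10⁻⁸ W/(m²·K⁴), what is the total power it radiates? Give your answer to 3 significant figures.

Wien's law: T = b/λ_max = 2.898×10⁻³/3.330×10⁻⁶ = 870.270 K.
Area A = 0.552 cm² = 5.52×10⁻⁵ m².
Then P = σAT⁴ = 5.670×10⁻⁸×5.52×10⁻⁵×(870.270)⁴ = 1.80 W.

P ≈ 1.80 W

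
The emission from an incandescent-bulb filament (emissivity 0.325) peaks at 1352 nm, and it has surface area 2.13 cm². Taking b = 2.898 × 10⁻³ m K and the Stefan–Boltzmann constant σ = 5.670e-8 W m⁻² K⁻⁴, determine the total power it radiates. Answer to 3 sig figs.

P ≈ 82.9 W

Wien's law: T = b/λ_max = 2.898×10⁻³/1.352×10⁻⁶ = 2143.49 K.
Area A = 2.13 cm² = 2.13×10⁻⁴ m².
Then P = εσAT⁴ = 0.325×5.670×10⁻⁸×2.13×10⁻⁴×(2143.49)⁴ = 82.9 W.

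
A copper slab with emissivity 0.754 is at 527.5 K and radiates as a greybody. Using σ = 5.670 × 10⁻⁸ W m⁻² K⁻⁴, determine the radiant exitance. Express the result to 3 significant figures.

I ≈ 3.31×10³ W/m²

Stefan–Boltzmann: I = εσT⁴ = 0.754 × 5.670×10⁻⁸ × (527.5)⁴ = 3.31×10³ W/m².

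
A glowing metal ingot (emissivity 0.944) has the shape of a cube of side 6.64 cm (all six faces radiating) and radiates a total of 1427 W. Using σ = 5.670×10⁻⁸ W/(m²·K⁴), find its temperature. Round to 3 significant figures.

T ≈ 1.00×10³ K

Area A = 6s² = 6×(0.0664 m)² = 0.0264538 m².
P = εσAT⁴ ⇒ T = (P/(εσA))^(1/4) = (1427/(0.944×5.670×10⁻⁸×0.0264538))^(1/4) = 1.00×10³ K.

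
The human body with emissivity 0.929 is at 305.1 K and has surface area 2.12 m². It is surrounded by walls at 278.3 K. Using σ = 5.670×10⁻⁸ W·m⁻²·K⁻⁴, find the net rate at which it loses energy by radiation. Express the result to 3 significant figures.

Net loss ≈ 298 W

Area A = 2.12 m².
Net radiated power P_net = εσA(T⁴ − T₀⁴) = 0.929×5.670×10⁻⁸×2.12×(305.1⁴ − 278.3⁴).
T⁴ − T₀⁴ = 8.66501×10⁹ − 5.99864×10⁹ = 2.66637×10⁹ K⁴, so P_net = 298 W.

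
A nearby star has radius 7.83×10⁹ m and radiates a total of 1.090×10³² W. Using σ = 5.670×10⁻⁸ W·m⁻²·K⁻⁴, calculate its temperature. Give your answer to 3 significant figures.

T ≈ 3.97×10⁴ K

Surface area A = 4πR² = 4π(7.83×10⁹ m)² = 7.70430×10²⁰ m².
P = σAT⁴ ⇒ T = (P/(σA))^(1/4) = (1.090×10³²/(5.670×10⁻⁸×7.70430×10²⁰))^(1/4) = 3.97×10⁴ K.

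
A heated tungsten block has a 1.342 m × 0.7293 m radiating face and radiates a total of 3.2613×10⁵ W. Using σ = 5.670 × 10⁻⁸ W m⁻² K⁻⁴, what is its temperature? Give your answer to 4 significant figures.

T ≈ 1557 K

Area A = 1.342 × 0.7293 = 0.978721 m².
P = σAT⁴ ⇒ T = (P/(σA))^(1/4) = (3.2613×10⁵/(5.670×10⁻⁸×0.978721))^(1/4) = 1557 K.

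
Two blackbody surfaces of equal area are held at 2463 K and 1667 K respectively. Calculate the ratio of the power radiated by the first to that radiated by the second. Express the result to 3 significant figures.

P₁/P₂ ≈ 4.77

With equal areas, P₁/P₂ = (T₁/T₂)⁴ = (2463/1667)⁴ = 4.77.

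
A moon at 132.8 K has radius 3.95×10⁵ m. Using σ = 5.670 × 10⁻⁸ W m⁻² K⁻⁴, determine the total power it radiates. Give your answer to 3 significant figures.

Surface area A = 4πR² = 4π(3.95×10⁵ m)² = 1.96067×10¹² m².
P = σAT⁴ = 5.670×10⁻⁸ × 1.96067×10¹² × (132.8)⁴ = 3.46×10¹³ W.

P ≈ 3.46×10¹³ W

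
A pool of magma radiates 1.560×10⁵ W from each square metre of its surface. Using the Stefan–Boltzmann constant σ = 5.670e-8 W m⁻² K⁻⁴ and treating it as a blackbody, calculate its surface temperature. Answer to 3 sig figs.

I = σT⁴, so T = (I/σ)^(1/4) = (1.560×10⁵/(5.670×10⁻⁸))^(1/4) = 1.29×10³ K.

T ≈ 1.29×10³ K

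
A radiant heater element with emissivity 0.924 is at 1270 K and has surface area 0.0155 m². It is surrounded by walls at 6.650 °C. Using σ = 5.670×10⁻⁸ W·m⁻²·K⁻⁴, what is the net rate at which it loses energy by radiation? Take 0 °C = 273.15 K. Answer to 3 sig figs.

Surroundings: T = 6.650 °C + 273.15 = 279.800 K.
Area A = 0.0155 m².
Net radiated power P_net = εσA(T⁴ − T₀⁴) = 0.924×5.670×10⁻⁸×0.0155×(1270⁴ − 279.800⁴).
T⁴ − T₀⁴ = 2.60145×10¹² − 6.12902×10⁹ = 2.59532×10¹² K⁴, so P_net = 2.11×10³ W.

Net loss ≈ 2.11×10³ W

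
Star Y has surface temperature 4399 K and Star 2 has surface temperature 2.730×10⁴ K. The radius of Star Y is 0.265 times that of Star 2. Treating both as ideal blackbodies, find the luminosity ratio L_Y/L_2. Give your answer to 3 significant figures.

L_Y/L_2 ≈ 4.73×10⁻⁵

L ∝ R²T⁴, so L_Y/L_2 = (R_Y/R_2)²(T_Y/T_2)⁴ = (0.265)² × (4399/2.730×10⁴)⁴ = 0.070225 × 6.74164×10⁻⁴ = 4.73×10⁻⁵.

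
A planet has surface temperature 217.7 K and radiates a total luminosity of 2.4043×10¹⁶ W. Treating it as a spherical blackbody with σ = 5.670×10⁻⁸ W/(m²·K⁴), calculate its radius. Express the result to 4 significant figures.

R ≈ 3.876×10⁶ m

L = 4πR²σT⁴ ⇒ R = √(L/(4πσT⁴)).
σT⁴ = 127.355 W/m², so R = √(2.4043×10¹⁶/(4π×127.355)) = 3.876×10⁶ m.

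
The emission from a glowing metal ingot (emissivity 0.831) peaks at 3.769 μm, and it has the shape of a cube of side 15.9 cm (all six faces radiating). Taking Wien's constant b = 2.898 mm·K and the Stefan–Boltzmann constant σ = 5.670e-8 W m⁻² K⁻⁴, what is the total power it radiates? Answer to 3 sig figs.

P ≈ 2.50×10³ W

Wien's law: T = b/λ_max = 2.898×10⁻³/3.769×10⁻⁶ = 768.904 K.
Area A = 6s² = 6×(0.159 m)² = 0.151686 m².
Then P = εσAT⁴ = 0.831×5.670×10⁻⁸×0.151686×(768.904)⁴ = 2.50×10³ W.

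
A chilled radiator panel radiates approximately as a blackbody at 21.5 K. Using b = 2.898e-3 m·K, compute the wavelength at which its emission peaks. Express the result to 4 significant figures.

Wien's displacement law: λ_max = b/T = (2.898×10⁻³ m·K)/(21.5 K) = 1.3479×10⁻⁴ m.
That is 134.8 μm, in the infrared range.

λ_max ≈ 134.8 μm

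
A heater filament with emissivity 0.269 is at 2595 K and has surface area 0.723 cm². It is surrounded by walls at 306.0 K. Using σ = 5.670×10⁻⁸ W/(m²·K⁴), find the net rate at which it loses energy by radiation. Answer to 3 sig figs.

Area A = 0.723 cm² = 7.23×10⁻⁵ m².
Net radiated power P_net = εσA(T⁴ − T₀⁴) = 0.269×5.670×10⁻⁸×7.23×10⁻⁵×(2595⁴ − 306.0⁴).
T⁴ − T₀⁴ = 4.53471×10¹³ − 8.76770×10⁹ = 4.53383×10¹³ K⁴, so P_net = 50.0 W.

Net loss ≈ 50.0 W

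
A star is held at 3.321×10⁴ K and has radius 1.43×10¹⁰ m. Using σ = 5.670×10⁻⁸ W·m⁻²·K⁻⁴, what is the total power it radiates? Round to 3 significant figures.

P ≈ 1.77×10³² W

Surface area A = 4πR² = 4π(1.43×10¹⁰ m)² = 2.56970×10²¹ m².
P = σAT⁴ = 5.670×10⁻⁸ × 2.56970×10²¹ × (3.321×10⁴)⁴ = 1.77×10³² W.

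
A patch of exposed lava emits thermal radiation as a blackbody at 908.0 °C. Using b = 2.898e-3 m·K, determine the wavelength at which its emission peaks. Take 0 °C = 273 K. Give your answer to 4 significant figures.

T = 908.0 °C + 273 = 1181.0 K.
Wien's displacement law: λ_max = b/T = (2.898×10⁻³ m·K)/(1181.0 K) = 2.4539×10⁻⁶ m.
That is 2454 nm, in the infrared range.

λ_max ≈ 2454 nm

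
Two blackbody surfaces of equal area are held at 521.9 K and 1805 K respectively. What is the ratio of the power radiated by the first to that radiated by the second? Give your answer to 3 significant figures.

P₁/P₂ ≈ 6.99×10⁻³

With equal areas, P₁/P₂ = (T₁/T₂)⁴ = (521.9/1805)⁴ = 6.99×10⁻³.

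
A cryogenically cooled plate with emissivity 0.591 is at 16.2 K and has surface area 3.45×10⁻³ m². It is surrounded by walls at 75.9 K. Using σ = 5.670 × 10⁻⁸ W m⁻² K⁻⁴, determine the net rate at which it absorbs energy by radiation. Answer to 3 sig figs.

Net gain ≈ 3.83×10⁻³ W

Area A = 3.45×10⁻³ m².
Net radiated power P_net = εσA(T⁴ − T₀⁴) = 0.591×5.670×10⁻⁸×3.45×10⁻³×(16.2⁴ − 75.9⁴).
T⁴ − T₀⁴ = 68874.8 − 3.31869×10⁷ = -3.31180×10⁷ K⁴, so P_net = -3.83×10⁻³ W — negative, meaning a net gain of 3.83×10⁻³ W.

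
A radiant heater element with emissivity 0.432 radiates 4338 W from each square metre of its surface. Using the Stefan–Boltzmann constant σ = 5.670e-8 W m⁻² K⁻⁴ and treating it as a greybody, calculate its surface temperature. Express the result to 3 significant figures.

T ≈ 649 K

I = εσT⁴, so T = (I/εσ)^(1/4) = (4338/(0.432×5.670×10⁻⁸))^(1/4) = 649 K.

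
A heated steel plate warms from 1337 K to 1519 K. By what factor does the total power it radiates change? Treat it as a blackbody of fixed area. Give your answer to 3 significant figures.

P ∝ T⁴, so P₂/P₁ = (T₂/T₁)⁴ = (1519/1337)⁴ = (1.13613)⁴ = 1.67.

P₂/P₁ ≈ 1.67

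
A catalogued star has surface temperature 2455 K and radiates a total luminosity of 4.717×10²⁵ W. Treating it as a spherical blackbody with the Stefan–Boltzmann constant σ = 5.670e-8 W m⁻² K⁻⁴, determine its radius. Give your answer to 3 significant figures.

L = 4πR²σT⁴ ⇒ R = √(L/(4πσT⁴)).
σT⁴ = 2.05963×10⁶ W/m², so R = √(4.717×10²⁵/(4π×2.05963×10⁶)) = 1.35×10⁹ m.

R ≈ 1.35×10⁹ m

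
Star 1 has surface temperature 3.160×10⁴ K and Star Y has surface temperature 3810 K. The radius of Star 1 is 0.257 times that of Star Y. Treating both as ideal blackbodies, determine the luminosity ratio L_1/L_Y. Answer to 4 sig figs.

L_1/L_Y ≈ 312.5

L ∝ R²T⁴, so L_1/L_Y = (R_1/R_Y)²(T_1/T_Y)⁴ = (0.257)² × (3.160×10⁴/3810)⁴ = 0.066049 × 4732.04 = 312.5.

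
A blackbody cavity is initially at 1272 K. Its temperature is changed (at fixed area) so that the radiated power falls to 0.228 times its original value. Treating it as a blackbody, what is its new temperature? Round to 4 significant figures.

T₂ ≈ 879.0 K

P ∝ T⁴, so T₂/T₁ = (P₂/P₁)^(1/4) = (0.228)^(1/4) = 0.691009.
T₂ = 1272 × 0.691009 = 879.0 K.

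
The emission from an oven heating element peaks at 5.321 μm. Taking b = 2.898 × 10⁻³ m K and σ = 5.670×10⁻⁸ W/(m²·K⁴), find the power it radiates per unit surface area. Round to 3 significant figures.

Wien's law: T = b/λ_max = 2.898×10⁻³/5.321×10⁻⁶ = 544.634 K.
Then I = σT⁴ = 5.670×10⁻⁸×(544.634)⁴ = 4.99×10³ W/m².

I ≈ 4.99×10³ W/m²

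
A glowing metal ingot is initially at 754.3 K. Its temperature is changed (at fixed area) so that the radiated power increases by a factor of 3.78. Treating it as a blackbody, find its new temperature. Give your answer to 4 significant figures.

P ∝ T⁴, so T₂/T₁ = (P₂/P₁)^(1/4) = (3.78)^(1/4) = 1.39435.
T₂ = 754.3 × 1.39435 = 1052 K.

T₂ ≈ 1052 K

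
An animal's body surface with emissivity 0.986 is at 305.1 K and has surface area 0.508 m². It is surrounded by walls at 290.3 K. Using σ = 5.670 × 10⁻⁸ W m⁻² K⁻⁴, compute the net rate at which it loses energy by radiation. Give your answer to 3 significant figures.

Area A = 0.508 m².
Net radiated power P_net = εσA(T⁴ − T₀⁴) = 0.986×5.670×10⁻⁸×0.508×(305.1⁴ − 290.3⁴).
T⁴ − T₀⁴ = 8.66501×10⁹ − 7.10212×10⁹ = 1.56289×10⁹ K⁴, so P_net = 44.4 W.

Net loss ≈ 44.4 W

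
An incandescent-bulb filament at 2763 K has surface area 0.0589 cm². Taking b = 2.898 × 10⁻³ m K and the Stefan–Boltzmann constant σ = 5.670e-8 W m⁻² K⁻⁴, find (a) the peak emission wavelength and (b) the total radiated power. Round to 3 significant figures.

(a) λ_max = b/T = 2.898×10⁻³/2763 = 1.049×10⁻⁶ m = 1.05 μm.
Area A = 0.0589 cm² = 5.89×10⁻⁶ m².
(b) P = σAT⁴ = 5.670×10⁻⁸×5.89×10⁻⁶×(2763)⁴ = 19.5 W.

λ_max ≈ 1.05 μm; P ≈ 19.5 W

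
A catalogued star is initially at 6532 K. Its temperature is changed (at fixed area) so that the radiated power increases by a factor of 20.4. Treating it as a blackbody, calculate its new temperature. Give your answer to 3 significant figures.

T₂ ≈ 1.39×10⁴ K

P ∝ T⁴, so T₂/T₁ = (P₂/P₁)^(1/4) = (20.4)^(1/4) = 2.12524.
T₂ = 6532 × 2.12524 = 1.39×10⁴ K.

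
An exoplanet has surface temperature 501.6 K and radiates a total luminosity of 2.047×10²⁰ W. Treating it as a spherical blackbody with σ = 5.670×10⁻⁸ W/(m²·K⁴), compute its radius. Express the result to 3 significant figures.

L = 4πR²σT⁴ ⇒ R = √(L/(4πσT⁴)).
σT⁴ = 3589.33 W/m², so R = √(2.047×10²⁰/(4π×3589.33)) = 6.74×10⁷ m.

R ≈ 6.74×10⁷ m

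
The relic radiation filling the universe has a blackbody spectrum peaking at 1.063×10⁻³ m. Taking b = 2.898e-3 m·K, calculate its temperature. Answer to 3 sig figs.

Wien's law gives T = b/λ_max = (2.898×10⁻³ m·K)/(1.063×10⁻³ m) = 2.73 K.

T ≈ 2.73 K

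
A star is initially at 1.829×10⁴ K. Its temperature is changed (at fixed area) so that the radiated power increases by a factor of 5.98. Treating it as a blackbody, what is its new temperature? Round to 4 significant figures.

T₂ ≈ 2.860×10⁴ K

P ∝ T⁴, so T₂/T₁ = (P₂/P₁)^(1/4) = (5.98)^(1/4) = 1.56378.
T₂ = 1.829×10⁴ × 1.56378 = 2.860×10⁴ K.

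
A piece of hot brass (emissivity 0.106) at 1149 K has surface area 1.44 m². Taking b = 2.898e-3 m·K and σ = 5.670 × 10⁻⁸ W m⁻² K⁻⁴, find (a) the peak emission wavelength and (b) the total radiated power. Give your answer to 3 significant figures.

(a) λ_max = b/T = 2.898×10⁻³/1149 = 2.522×10⁻⁶ m = 2.52×10³ nm.
Area A = 1.44 m².
(b) P = εσAT⁴ = 0.106×5.670×10⁻⁸×1.44×(1149)⁴ = 1.51×10⁴ W.

λ_max ≈ 2.52×10³ nm; P ≈ 1.51×10⁴ W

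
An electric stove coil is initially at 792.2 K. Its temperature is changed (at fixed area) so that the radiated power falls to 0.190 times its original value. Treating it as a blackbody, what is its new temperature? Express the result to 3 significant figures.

P ∝ T⁴, so T₂/T₁ = (P₂/P₁)^(1/4) = (0.190)^(1/4) = 0.660220.
T₂ = 792.2 × 0.660220 = 523 K.

T₂ ≈ 523 K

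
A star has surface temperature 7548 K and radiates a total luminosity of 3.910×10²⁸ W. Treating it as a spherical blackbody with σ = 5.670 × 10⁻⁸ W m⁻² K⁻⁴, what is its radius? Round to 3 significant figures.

R ≈ 4.11×10⁹ m

L = 4πR²σT⁴ ⇒ R = √(L/(4πσT⁴)).
σT⁴ = 1.84039×10⁸ W/m², so R = √(3.910×10²⁸/(4π×1.84039×10⁸)) = 4.11×10⁹ m.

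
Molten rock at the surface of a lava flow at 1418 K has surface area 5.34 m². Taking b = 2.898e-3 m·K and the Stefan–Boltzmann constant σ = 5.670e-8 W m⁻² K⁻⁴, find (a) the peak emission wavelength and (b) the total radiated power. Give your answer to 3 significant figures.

(a) λ_max = b/T = 2.898×10⁻³/1418 = 2.044×10⁻⁶ m = 2.04 μm.
Area A = 5.34 m².
(b) P = σAT⁴ = 5.670×10⁻⁸×5.34×(1418)⁴ = 1.22×10⁶ W.

λ_max ≈ 2.04 μm; P ≈ 1.22×10⁶ W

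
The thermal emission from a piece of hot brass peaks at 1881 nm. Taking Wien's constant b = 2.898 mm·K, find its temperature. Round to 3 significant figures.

Wien's law gives T = b/λ_max = (2.898×10⁻³ m·K)/(1.881×10⁻⁶ m) = 1.54×10³ K.

T ≈ 1.54×10³ K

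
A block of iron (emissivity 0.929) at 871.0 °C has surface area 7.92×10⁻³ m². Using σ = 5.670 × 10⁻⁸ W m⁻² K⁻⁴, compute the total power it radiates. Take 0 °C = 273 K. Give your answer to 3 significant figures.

P ≈ 715 W

T = 871.0 °C + 273 = 1144.0 K.
Area A = 7.92×10⁻³ m².
P = εσAT⁴ = 0.929 × 5.670×10⁻⁸ × 7.92×10⁻³ × (1144.0)⁴ = 715 W.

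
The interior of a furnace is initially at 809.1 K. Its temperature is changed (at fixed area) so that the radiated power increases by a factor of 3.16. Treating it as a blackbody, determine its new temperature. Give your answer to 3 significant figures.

P ∝ T⁴, so T₂/T₁ = (P₂/P₁)^(1/4) = (3.16)^(1/4) = 1.33328.
T₂ = 809.1 × 1.33328 = 1.08×10³ K.

T₂ ≈ 1.08×10³ K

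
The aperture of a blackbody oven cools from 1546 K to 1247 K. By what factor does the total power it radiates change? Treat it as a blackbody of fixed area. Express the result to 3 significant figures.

P₂/P₁ ≈ 0.423

P ∝ T⁴, so P₂/P₁ = (T₂/T₁)⁴ = (1247/1546)⁴ = (0.806598)⁴ = 0.423.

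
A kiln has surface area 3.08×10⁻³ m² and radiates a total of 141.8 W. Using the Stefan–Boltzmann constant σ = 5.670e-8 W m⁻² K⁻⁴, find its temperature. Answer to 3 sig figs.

T ≈ 949 K

Area A = 3.08×10⁻³ m².
P = σAT⁴ ⇒ T = (P/(σA))^(1/4) = (141.8/(5.670×10⁻⁸×3.08×10⁻³))^(1/4) = 949 K.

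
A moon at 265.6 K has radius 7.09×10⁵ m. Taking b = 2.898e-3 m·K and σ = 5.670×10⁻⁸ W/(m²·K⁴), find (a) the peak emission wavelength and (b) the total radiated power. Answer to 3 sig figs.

(a) λ_max = b/T = 2.898×10⁻³/265.6 = 1.091×10⁻⁵ m = 10.9 μm.
Surface area A = 4πR² = 4π(7.09×10⁵ m)² = 6.31688×10¹² m².
(b) P = σAT⁴ = 5.670×10⁻⁸×6.31688×10¹²×(265.6)⁴ = 1.78×10¹⁵ W.

λ_max ≈ 10.9 μm; P ≈ 1.78×10¹⁵ W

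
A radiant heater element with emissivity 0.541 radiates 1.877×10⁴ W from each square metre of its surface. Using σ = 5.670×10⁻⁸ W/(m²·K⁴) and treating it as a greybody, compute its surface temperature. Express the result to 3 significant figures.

I = εσT⁴, so T = (I/εσ)^(1/4) = (1.877×10⁴/(0.541×5.670×10⁻⁸))^(1/4) = 884 K.

T ≈ 884 K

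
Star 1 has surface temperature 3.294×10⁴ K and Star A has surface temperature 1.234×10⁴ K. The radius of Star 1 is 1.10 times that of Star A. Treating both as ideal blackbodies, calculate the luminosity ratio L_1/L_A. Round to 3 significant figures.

L_1/L_A ≈ 61.4

L ∝ R²T⁴, so L_1/L_A = (R_1/R_A)²(T_1/T_A)⁴ = (1.10)² × (3.294×10⁴/1.234×10⁴)⁴ = 1.21 × 50.7731 = 61.4.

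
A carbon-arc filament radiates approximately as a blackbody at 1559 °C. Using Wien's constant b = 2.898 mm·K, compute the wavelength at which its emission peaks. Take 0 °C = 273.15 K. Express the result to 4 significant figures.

T = 1559 °C + 273.15 = 1832.15 K.
Wien's displacement law: λ_max = b/T = (2.898×10⁻³ m·K)/(1832.15 K) = 1.5817×10⁻⁶ m.
That is 1582 nm, in the infrared range.

λ_max ≈ 1582 nm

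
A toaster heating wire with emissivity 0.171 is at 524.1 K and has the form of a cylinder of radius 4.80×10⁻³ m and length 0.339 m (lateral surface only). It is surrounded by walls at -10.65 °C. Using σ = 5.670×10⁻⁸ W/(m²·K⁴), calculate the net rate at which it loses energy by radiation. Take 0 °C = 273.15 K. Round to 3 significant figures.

Surroundings: T = -10.65 °C + 273.15 = 262.50 K.
Lateral area A = 2πrL = 2π×4.80×10⁻³×0.339 = 0.0102240 m².
Net radiated power P_net = εσA(T⁴ − T₀⁴) = 0.171×5.670×10⁻⁸×0.0102240×(524.1⁴ − 262.50⁴).
T⁴ − T₀⁴ = 7.54495×10¹⁰ − 4.74807×10⁹ = 7.07014×10¹⁰ K⁴, so P_net = 7.01 W.

Net loss ≈ 7.01 W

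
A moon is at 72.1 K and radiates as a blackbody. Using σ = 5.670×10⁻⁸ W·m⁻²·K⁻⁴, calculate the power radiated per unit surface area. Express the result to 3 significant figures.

Stefan–Boltzmann: I = σT⁴ = 5.670×10⁻⁸ × (72.1)⁴ = 1.53 W/m².

I ≈ 1.53 W/m²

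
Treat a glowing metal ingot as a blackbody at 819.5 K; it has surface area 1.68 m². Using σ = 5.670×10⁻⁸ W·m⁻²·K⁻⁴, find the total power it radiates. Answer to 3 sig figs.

Area A = 1.68 m².
P = σAT⁴ = 5.670×10⁻⁸ × 1.68 × (819.5)⁴ = 4.30×10⁴ W.

P ≈ 4.30×10⁴ W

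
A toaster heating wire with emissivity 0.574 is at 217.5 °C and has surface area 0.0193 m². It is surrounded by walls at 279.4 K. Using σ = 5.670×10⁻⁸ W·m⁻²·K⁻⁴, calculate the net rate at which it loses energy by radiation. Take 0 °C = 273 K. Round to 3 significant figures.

Net loss ≈ 32.5 W

T = 217.5 °C + 273 = 490.5 K.
Area A = 0.0193 m².
Net radiated power P_net = εσA(T⁴ − T₀⁴) = 0.574×5.670×10⁻⁸×0.0193×(490.5⁴ − 279.4⁴).
T⁴ − T₀⁴ = 5.78837×10¹⁰ − 6.09404×10⁹ = 5.17897×10¹⁰ K⁴, so P_net = 32.5 W.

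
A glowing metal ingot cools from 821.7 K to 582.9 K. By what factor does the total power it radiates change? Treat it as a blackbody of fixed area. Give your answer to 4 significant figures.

P₂/P₁ ≈ 0.2532

P ∝ T⁴, so P₂/P₁ = (T₂/T₁)⁴ = (582.9/821.7)⁴ = (0.709383)⁴ = 0.2532.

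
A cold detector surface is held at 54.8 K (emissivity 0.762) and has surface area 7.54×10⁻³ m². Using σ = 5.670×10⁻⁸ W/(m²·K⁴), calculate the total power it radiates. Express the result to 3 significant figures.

Area A = 7.54×10⁻³ m².
P = εσAT⁴ = 0.762 × 5.670×10⁻⁸ × 7.54×10⁻³ × (54.8)⁴ = 2.94×10⁻³ W.

P ≈ 2.94×10⁻³ W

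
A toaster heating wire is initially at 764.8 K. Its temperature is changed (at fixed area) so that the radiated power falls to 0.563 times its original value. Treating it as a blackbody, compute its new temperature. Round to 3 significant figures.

T₂ ≈ 662 K

P ∝ T⁴, so T₂/T₁ = (P₂/P₁)^(1/4) = (0.563)^(1/4) = 0.866218.
T₂ = 764.8 × 0.866218 = 662 K.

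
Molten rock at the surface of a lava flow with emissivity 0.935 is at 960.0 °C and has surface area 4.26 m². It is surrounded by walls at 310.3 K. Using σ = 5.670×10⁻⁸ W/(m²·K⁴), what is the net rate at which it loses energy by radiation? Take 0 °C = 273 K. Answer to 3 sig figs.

T = 960.0 °C + 273 = 1233.0 K.
Area A = 4.26 m².
Net radiated power P_net = εσA(T⁴ − T₀⁴) = 0.935×5.670×10⁻⁸×4.26×(1233.0⁴ − 310.3⁴).
T⁴ − T₀⁴ = 2.31128×10¹² − 9.27101×10⁹ = 2.30201×10¹² K⁴, so P_net = 5.20×10⁵ W.

Net loss ≈ 5.20×10⁵ W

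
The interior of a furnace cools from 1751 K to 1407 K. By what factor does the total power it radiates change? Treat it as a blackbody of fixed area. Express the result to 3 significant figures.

P ∝ T⁴, so P₂/P₁ = (T₂/T₁)⁴ = (1407/1751)⁴ = (0.803541)⁴ = 0.417.

P₂/P₁ ≈ 0.417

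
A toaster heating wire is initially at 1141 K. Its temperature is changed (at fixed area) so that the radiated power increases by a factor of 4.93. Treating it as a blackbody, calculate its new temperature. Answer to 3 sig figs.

P ∝ T⁴, so T₂/T₁ = (P₂/P₁)^(1/4) = (4.93)^(1/4) = 1.49009.
T₂ = 1141 × 1.49009 = 1.70×10³ K.

T₂ ≈ 1.70×10³ K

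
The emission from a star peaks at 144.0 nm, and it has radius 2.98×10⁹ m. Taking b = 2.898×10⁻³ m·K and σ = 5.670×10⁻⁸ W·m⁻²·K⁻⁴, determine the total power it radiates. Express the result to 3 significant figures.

P ≈ 1.04×10³⁰ W

Wien's law: T = b/λ_max = 2.898×10⁻³/1.440×10⁻⁷ = 20125.0 K.
Surface area A = 4πR² = 4π(2.98×10⁹ m)² = 1.11594×10²⁰ m².
Then P = σAT⁴ = 5.670×10⁻⁸×1.11594×10²⁰×(20125.0)⁴ = 1.04×10³⁰ W.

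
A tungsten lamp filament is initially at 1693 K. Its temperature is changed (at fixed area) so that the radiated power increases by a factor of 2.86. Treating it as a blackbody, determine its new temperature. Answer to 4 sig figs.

T₂ ≈ 2202 K

P ∝ T⁴, so T₂/T₁ = (P₂/P₁)^(1/4) = (2.86)^(1/4) = 1.30044.
T₂ = 1693 × 1.30044 = 2202 K.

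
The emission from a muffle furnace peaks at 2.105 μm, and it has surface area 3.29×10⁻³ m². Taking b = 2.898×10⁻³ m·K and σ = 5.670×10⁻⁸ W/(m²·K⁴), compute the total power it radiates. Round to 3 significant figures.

Wien's law: T = b/λ_max = 2.898×10⁻³/2.105×10⁻⁶ = 1376.72 K.
Area A = 3.29×10⁻³ m².
Then P = σAT⁴ = 5.670×10⁻⁸×3.29×10⁻³×(1376.72)⁴ = 670 W.

P ≈ 670 W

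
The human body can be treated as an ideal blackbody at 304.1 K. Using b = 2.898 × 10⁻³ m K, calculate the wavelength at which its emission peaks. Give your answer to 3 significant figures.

λ_max ≈ 9.53 μm

Wien's displacement law: λ_max = b/T = (2.898×10⁻³ m·K)/(304.1 K) = 9.530×10⁻⁶ m.
That is 9.53 μm, in the infrared range.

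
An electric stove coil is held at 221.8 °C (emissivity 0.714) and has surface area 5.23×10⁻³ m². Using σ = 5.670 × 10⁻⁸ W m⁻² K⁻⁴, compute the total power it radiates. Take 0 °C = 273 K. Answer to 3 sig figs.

T = 221.8 °C + 273 = 494.8 K.
Area A = 5.23×10⁻³ m².
P = εσAT⁴ = 0.714 × 5.670×10⁻⁸ × 5.23×10⁻³ × (494.8)⁴ = 12.7 W.

P ≈ 12.7 W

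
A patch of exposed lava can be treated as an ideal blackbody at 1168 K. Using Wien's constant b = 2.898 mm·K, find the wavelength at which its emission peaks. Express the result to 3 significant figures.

Wien's displacement law: λ_max = b/T = (2.898×10⁻³ m·K)/(1168 K) = 2.481×10⁻⁶ m.
That is 2.48×10³ nm, in the infrared range.

λ_max ≈ 2.48×10³ nm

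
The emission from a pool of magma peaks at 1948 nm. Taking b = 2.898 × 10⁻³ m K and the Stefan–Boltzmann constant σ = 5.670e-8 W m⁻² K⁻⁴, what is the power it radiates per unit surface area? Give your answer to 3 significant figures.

Wien's law: T = b/λ_max = 2.898×10⁻³/1.948×10⁻⁶ = 1487.68 K.
Then I = σT⁴ = 5.670×10⁻⁸×(1487.68)⁴ = 2.78×10⁵ W/m².

I ≈ 2.78×10⁵ W/m²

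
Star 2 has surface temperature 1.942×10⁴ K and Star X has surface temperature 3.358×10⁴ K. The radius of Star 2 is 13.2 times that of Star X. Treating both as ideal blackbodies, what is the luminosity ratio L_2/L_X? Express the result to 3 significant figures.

L ∝ R²T⁴, so L_2/L_X = (R_2/R_X)²(T_2/T_X)⁴ = (13.2)² × (1.942×10⁴/3.358×10⁴)⁴ = 174.24 × 0.111860 = 19.5.

L_2/L_X ≈ 19.5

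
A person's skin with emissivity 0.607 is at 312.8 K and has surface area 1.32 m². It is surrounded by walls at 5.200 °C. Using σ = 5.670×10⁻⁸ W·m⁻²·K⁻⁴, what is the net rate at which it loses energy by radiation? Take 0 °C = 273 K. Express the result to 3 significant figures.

Surroundings: T = 5.200 °C + 273 = 278.200 K.
Area A = 1.32 m².
Net radiated power P_net = εσA(T⁴ − T₀⁴) = 0.607×5.670×10⁻⁸×1.32×(312.8⁴ − 278.200⁴).
T⁴ − T₀⁴ = 9.57342×10⁹ − 5.99002×10⁹ = 3.58340×10⁹ K⁴, so P_net = 163 W.

Net loss ≈ 163 W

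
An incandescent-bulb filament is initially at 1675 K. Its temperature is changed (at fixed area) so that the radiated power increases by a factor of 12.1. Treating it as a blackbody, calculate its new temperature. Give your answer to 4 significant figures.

P ∝ T⁴, so T₂/T₁ = (P₂/P₁)^(1/4) = (12.1)^(1/4) = 1.86508.
T₂ = 1675 × 1.86508 = 3124 K.

T₂ ≈ 3124 K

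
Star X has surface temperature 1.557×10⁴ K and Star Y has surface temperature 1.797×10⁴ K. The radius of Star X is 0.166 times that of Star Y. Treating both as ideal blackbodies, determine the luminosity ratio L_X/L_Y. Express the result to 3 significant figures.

L ∝ R²T⁴, so L_X/L_Y = (R_X/R_Y)²(T_X/T_Y)⁴ = (0.166)² × (1.557×10⁴/1.797×10⁴)⁴ = 0.027556 × 0.563589 = 0.0155.

L_X/L_Y ≈ 0.0155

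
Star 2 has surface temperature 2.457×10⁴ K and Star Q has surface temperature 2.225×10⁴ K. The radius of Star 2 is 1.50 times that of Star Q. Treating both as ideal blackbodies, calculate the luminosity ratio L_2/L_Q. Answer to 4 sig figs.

L ∝ R²T⁴, so L_2/L_Q = (R_2/R_Q)²(T_2/T_Q)⁴ = (1.50)² × (2.457×10⁴/2.225×10⁴)⁴ = 2.25 × 1.48696 = 3.346.

L_2/L_Q ≈ 3.346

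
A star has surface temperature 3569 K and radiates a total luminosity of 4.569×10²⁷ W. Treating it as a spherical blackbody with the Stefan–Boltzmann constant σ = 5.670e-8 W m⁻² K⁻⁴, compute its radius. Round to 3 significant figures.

L = 4πR²σT⁴ ⇒ R = √(L/(4πσT⁴)).
σT⁴ = 9.19961×10⁶ W/m², so R = √(4.569×10²⁷/(4π×9.19961×10⁶)) = 6.29×10⁹ m.

R ≈ 6.29×10⁹ m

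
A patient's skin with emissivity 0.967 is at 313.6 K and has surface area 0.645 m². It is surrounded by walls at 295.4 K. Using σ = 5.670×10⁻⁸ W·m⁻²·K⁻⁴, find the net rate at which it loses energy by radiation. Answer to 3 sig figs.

Net loss ≈ 72.8 W

Area A = 0.645 m².
Net radiated power P_net = εσA(T⁴ − T₀⁴) = 0.967×5.670×10⁻⁸×0.645×(313.6⁴ − 295.4⁴).
T⁴ − T₀⁴ = 9.67173×10⁹ − 7.61451×10⁹ = 2.05722×10⁹ K⁴, so P_net = 72.8 W.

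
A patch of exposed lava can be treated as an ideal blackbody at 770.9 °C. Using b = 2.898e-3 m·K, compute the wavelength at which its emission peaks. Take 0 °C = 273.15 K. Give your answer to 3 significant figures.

λ_max ≈ 2.78 μm

T = 770.9 °C + 273.15 = 1044.05 K.
Wien's displacement law: λ_max = b/T = (2.898×10⁻³ m·K)/(1044.05 K) = 2.776×10⁻⁶ m.
That is 2.78 μm, in the infrared range.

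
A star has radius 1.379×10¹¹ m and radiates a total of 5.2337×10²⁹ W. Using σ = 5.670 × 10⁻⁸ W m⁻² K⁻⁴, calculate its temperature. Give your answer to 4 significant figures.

T ≈ 2493 K

Surface area A = 4πR² = 4π(1.379×10¹¹ m)² = 2.38967×10²³ m².
P = σAT⁴ ⇒ T = (P/(σA))^(1/4) = (5.2337×10²⁹/(5.670×10⁻⁸×2.38967×10²³))^(1/4) = 2493 K.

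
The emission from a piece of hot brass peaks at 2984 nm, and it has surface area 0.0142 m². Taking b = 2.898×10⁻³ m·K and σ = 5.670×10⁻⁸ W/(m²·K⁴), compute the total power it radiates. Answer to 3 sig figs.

Wien's law: T = b/λ_max = 2.898×10⁻³/2.984×10⁻⁶ = 971.180 K.
Area A = 0.0142 m².
Then P = σAT⁴ = 5.670×10⁻⁸×0.0142×(971.180)⁴ = 716 W.

P ≈ 716 W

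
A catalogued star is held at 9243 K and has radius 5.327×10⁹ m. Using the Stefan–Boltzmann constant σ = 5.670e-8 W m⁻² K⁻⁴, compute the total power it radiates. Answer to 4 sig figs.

Surface area A = 4πR² = 4π(5.327×10⁹ m)² = 3.56595×10²⁰ m².
P = σAT⁴ = 5.670×10⁻⁸ × 3.56595×10²⁰ × (9243)⁴ = 1.476×10²⁹ W.

P ≈ 1.476×10²⁹ W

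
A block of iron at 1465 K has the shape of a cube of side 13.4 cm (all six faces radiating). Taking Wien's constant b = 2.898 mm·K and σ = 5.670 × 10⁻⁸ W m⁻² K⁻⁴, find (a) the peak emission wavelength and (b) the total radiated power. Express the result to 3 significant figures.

(a) λ_max = b/T = 2.898×10⁻³/1465 = 1.978×10⁻⁶ m = 1.98 μm.
Area A = 6s² = 6×(0.134 m)² = 0.107736 m².
(b) P = σAT⁴ = 5.670×10⁻⁸×0.107736×(1465)⁴ = 2.81×10⁴ W.

λ_max ≈ 1.98 μm; P ≈ 2.81×10⁴ W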